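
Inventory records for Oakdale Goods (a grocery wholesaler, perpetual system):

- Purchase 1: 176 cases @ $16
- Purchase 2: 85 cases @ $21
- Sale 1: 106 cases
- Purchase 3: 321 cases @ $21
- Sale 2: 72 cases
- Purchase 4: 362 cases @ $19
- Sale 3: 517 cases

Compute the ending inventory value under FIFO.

Ending inventory = $4,731

Sale 1 (106) [FIFO — oldest first]: 106 @ $16 = $1,696
Sale 2 (72) [FIFO — oldest first]: 70 @ $16 + 2 @ $21 = $1,162
Sale 3 (517) [FIFO — oldest first]: 83 @ $21 + 321 @ $21 + 113 @ $19 = $10,631
Total COGS = $1,696 + $1,162 + $10,631 = $13,489
Ending inventory: 249 @ $19 = $4,731
Check: goods available $18,220 = COGS $13,489 + ending $4,731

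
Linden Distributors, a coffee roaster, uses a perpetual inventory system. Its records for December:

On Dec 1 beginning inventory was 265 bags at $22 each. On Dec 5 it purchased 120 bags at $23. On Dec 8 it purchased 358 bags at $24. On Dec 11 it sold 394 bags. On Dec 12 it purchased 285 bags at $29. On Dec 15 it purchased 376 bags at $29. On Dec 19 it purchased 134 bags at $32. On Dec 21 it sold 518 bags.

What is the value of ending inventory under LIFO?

Dec 11, 394 sold [LIFO — newest first]: 358 @ $24 + 36 @ $23 = $9,420
Dec 21, 518 sold [LIFO — newest first]: 134 @ $32 + 376 @ $29 + 8 @ $29 = $15,424
Total COGS = $9,420 + $15,424 = $24,844
Ending inventory: 265 @ $22 + 84 @ $23 + 277 @ $29 = $15,795

Ending inventory = $15,795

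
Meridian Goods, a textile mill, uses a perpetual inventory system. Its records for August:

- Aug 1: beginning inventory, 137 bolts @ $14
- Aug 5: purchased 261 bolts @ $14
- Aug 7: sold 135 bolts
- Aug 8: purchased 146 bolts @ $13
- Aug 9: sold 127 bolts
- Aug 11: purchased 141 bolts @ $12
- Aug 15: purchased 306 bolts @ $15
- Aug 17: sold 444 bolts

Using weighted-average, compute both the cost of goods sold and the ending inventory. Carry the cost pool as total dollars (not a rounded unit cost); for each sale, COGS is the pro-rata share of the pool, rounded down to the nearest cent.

COGS = $9,791.96; ending inventory = $3,960.04

After Aug 1: 137 on hand, pool $1,918.00 (≈ $14.0000 each)
After Aug 5: 398 on hand, pool $5,572.00 (≈ $14.0000 each)
Aug 7, sell 135: 135/398 × $5,572.00 → $1,890.00
After Aug 8: 409 on hand, pool $5,580.00 (≈ $13.6430 each)
Aug 9, sell 127: 127/409 × $5,580.00 → $1,732.66
After Aug 11: 423 on hand, pool $5,539.34 (≈ $13.0954 each)
After Aug 15: 729 on hand, pool $10,129.34 (≈ $13.8948 each)
Aug 17, sell 444: 444/729 × $10,129.34 → $6,169.30
Total COGS = $1,890.00 + $1,732.66 + $6,169.30 = $9,791.96
Ending inventory (cost pool remaining) = $3,960.04
Check: goods available $13,752.00 = COGS $9,791.96 + ending $3,960.04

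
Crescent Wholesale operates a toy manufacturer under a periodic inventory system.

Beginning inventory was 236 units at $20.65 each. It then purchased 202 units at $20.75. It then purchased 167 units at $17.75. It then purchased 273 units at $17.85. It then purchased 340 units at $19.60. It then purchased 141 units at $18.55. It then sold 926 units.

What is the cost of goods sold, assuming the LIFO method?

COGS = $17,220.60

Sale 1 (926) [LIFO — newest first]: 141 @ $18.55 + 340 @ $19.60 + 273 @ $17.85 + 167 @ $17.75 + 5 @ $20.75 = $17,220.60
Ending inventory: 236 @ $20.65 + 197 @ $20.75 = $8,961.15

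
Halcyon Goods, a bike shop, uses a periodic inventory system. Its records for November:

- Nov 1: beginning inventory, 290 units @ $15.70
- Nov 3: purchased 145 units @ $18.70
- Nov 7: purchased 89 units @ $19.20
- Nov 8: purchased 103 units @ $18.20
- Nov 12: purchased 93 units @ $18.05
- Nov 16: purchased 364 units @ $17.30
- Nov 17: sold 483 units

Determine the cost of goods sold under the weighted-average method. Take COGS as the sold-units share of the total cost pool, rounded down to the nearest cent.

COGS = $8,387.33

Nov 17, sell 483: 483/1084 × $18,823.75 → $8,387.33
Ending inventory (cost pool remaining) = $10,436.42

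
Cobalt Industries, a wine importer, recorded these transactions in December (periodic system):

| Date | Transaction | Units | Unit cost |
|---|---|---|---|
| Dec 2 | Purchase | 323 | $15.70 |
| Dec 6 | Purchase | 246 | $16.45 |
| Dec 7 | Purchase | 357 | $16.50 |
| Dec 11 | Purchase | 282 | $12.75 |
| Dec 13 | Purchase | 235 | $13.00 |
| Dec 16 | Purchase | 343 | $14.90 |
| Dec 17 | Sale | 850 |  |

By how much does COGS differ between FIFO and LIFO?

$2,120.60

FIFO COGS: 323 @ $15.70 + 246 @ $16.45 + 281 @ $16.50 = $13,754.30
LIFO COGS: 343 @ $14.90 + 235 @ $13.00 + 272 @ $12.75 = $11,633.70
Difference = |$13,754.30 − $11,633.70| = $2,120.60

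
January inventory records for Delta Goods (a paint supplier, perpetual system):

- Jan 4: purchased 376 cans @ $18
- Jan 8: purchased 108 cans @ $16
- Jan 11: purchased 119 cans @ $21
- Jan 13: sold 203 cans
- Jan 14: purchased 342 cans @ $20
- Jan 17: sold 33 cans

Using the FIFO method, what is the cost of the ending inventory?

Jan 13, 203 sold [FIFO — oldest first]: 203 @ $18 = $3,654
Jan 17, 33 sold [FIFO — oldest first]: 33 @ $18 = $594
Total COGS = $3,654 + $594 = $4,248
Ending inventory: 140 @ $18 + 108 @ $16 + 119 @ $21 + 342 @ $20 = $13,587
Check: goods available $17,835 = COGS $4,248 + ending $13,587

Ending inventory = $13,587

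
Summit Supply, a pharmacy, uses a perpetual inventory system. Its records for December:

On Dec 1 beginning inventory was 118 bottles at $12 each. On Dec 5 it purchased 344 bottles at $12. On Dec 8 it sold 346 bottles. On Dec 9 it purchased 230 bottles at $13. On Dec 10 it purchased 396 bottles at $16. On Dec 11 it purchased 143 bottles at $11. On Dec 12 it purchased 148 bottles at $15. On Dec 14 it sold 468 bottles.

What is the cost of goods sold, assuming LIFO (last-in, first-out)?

Dec 8, 346 sold [LIFO — newest first]: 344 @ $12 + 2 @ $12 = $4,152
Dec 14, 468 sold [LIFO — newest first]: 148 @ $15 + 143 @ $11 + 177 @ $16 = $6,625
Total COGS = $4,152 + $6,625 = $10,777
Ending inventory: 116 @ $12 + 230 @ $13 + 219 @ $16 = $7,886
Check: goods available $18,663 = COGS $10,777 + ending $7,886

COGS = $10,777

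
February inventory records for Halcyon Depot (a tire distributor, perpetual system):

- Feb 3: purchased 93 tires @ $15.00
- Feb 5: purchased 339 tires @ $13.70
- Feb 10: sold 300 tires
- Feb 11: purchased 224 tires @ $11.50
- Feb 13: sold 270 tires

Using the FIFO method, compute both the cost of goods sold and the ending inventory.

COGS = $7,626.30; ending inventory = $989.00

Feb 10, 300 sold [FIFO — oldest first]: 93 @ $15.00 + 207 @ $13.70 = $4,230.90
Feb 13, 270 sold [FIFO — oldest first]: 132 @ $13.70 + 138 @ $11.50 = $3,395.40
Total COGS = $4,230.90 + $3,395.40 = $7,626.30
Ending inventory: 86 @ $11.50 = $989.00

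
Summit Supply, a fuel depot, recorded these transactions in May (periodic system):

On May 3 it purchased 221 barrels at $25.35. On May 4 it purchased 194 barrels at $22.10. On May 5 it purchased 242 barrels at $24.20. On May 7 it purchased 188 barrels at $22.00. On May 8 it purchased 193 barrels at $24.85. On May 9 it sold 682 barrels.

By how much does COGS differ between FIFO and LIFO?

$203.80

FIFO COGS: 221 @ $25.35 + 194 @ $22.10 + 242 @ $24.20 + 25 @ $22.00 = $16,296.15
LIFO COGS: 193 @ $24.85 + 188 @ $22.00 + 242 @ $24.20 + 59 @ $22.10 = $16,092.35
Difference = |$16,296.15 − $16,092.35| = $203.80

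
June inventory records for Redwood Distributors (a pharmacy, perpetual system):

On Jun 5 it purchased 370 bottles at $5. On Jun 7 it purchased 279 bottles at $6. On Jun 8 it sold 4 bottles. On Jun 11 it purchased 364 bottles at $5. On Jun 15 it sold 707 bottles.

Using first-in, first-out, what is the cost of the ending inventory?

Jun 8, 4 sold [FIFO — oldest first]: 4 @ $5 = $20
Jun 15, 707 sold [FIFO — oldest first]: 366 @ $5 + 279 @ $6 + 62 @ $5 = $3,814
Total COGS = $20 + $3,814 = $3,834
Ending inventory: 302 @ $5 = $1,510

Ending inventory = $1,510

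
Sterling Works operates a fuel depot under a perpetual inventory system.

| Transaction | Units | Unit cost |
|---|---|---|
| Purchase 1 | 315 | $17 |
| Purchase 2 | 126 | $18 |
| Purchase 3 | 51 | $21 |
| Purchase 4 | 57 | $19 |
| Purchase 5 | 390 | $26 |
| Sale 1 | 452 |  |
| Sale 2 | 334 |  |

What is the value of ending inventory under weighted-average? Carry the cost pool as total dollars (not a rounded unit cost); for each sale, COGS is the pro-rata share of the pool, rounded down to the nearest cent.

Ending inventory = $3,245.27

After Purchase 1: 315 on hand, pool $5,355.00 (≈ $17.0000 each)
After Purchase 2: 441 on hand, pool $7,623.00 (≈ $17.2857 each)
After Purchase 3: 492 on hand, pool $8,694.00 (≈ $17.6707 each)
After Purchase 4: 549 on hand, pool $9,777.00 (≈ $17.8087 each)
After Purchase 5: 939 on hand, pool $19,917.00 (≈ $21.2109 each)
Sale 1, sell 452: 452/939 × $19,917.00 → $9,587.30
Sale 2, sell 334: 334/487 × $10,329.70 → $7,084.43
Total COGS = $9,587.30 + $7,084.43 = $16,671.73
Ending inventory (cost pool remaining) = $3,245.27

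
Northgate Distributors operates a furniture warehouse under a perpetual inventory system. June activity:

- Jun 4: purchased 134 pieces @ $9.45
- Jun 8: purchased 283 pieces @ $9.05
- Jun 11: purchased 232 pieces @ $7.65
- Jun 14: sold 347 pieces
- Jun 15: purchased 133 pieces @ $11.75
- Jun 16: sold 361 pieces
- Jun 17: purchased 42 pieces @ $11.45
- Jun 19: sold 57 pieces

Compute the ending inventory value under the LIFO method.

Jun 14, 347 sold [LIFO — newest first]: 232 @ $7.65 + 115 @ $9.05 = $2,815.55
Jun 16, 361 sold [LIFO — newest first]: 133 @ $11.75 + 168 @ $9.05 + 60 @ $9.45 = $3,650.15
Jun 19, 57 sold [LIFO — newest first]: 42 @ $11.45 + 15 @ $9.45 = $622.65
Total COGS = $2,815.55 + $3,650.15 + $622.65 = $7,088.35
Ending inventory: 59 @ $9.45 = $557.55
Check: goods available $7,645.90 = COGS $7,088.35 + ending $557.55

Ending inventory = $557.55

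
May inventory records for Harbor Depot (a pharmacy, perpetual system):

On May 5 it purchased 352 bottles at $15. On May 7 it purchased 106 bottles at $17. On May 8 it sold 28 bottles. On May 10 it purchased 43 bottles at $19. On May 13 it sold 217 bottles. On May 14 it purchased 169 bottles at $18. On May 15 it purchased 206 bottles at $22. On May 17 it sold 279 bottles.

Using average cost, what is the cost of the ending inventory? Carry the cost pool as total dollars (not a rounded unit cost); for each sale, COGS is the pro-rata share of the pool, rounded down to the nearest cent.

After May 5: 352 on hand, pool $5,280.00 (≈ $15.0000 each)
After May 7: 458 on hand, pool $7,082.00 (≈ $15.4629 each)
May 8, sell 28: 28/458 × $7,082.00 → $432.96
After May 10: 473 on hand, pool $7,466.04 (≈ $15.7844 each)
May 13, sell 217: 217/473 × $7,466.04 → $3,425.22
After May 14: 425 on hand, pool $7,082.82 (≈ $16.6655 each)
After May 15: 631 on hand, pool $11,614.82 (≈ $18.4070 each)
May 17, sell 279: 279/631 × $11,614.82 → $5,135.55
Total COGS = $432.96 + $3,425.22 + $5,135.55 = $8,993.73
Ending inventory (cost pool remaining) = $6,479.27

Ending inventory = $6,479.27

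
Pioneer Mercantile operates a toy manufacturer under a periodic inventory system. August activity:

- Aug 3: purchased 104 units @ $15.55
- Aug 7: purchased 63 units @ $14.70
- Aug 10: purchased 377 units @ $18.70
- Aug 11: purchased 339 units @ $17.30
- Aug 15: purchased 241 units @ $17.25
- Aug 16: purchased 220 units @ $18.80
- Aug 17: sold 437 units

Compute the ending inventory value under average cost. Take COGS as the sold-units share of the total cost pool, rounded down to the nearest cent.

Ending inventory = $16,028.50

Aug 17, sell 437: 437/1344 × $23,751.15 → $7,722.65
Ending inventory (cost pool remaining) = $16,028.50
Check: goods available $23,751.15 = COGS $7,722.65 + ending $16,028.50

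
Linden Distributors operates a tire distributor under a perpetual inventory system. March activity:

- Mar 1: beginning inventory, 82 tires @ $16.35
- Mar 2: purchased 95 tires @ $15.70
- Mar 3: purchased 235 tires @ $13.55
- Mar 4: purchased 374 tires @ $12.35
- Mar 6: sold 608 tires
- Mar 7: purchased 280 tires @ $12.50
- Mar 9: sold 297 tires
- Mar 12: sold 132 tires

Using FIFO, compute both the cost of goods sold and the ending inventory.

COGS = $13,772.85; ending inventory = $362.50

Mar 6, 608 sold [FIFO — oldest first]: 82 @ $16.35 + 95 @ $15.70 + 235 @ $13.55 + 196 @ $12.35 = $8,437.05
Mar 9, 297 sold [FIFO — oldest first]: 178 @ $12.35 + 119 @ $12.50 = $3,685.80
Mar 12, 132 sold [FIFO — oldest first]: 132 @ $12.50 = $1,650.00
Total COGS = $8,437.05 + $3,685.80 + $1,650.00 = $13,772.85
Ending inventory: 29 @ $12.50 = $362.50
Check: goods available $14,135.35 = COGS $13,772.85 + ending $362.50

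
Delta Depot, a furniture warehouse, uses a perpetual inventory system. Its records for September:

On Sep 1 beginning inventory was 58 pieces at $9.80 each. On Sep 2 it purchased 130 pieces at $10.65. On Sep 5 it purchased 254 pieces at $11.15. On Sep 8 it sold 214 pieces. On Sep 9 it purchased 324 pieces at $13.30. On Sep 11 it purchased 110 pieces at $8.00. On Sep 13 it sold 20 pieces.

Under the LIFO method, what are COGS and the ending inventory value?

COGS = $2,546.10; ending inventory = $7,428.10

Sep 8, 214 sold [LIFO — newest first]: 214 @ $11.15 = $2,386.10
Sep 13, 20 sold [LIFO — newest first]: 20 @ $8.00 = $160.00
Total COGS = $2,386.10 + $160.00 = $2,546.10
Ending inventory: 58 @ $9.80 + 130 @ $10.65 + 40 @ $11.15 + 324 @ $13.30 + 90 @ $8.00 = $7,428.10
Check: goods available $9,974.20 = COGS $2,546.10 + ending $7,428.10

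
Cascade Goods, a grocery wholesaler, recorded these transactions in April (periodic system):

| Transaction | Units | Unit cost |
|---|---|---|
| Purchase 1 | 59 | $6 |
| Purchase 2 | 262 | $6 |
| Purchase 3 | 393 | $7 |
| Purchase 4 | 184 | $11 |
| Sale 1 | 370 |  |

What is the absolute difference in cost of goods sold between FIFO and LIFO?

FIFO COGS: 59 @ $6 + 262 @ $6 + 49 @ $7 = $2,269
LIFO COGS: 184 @ $11 + 186 @ $7 = $3,326
Difference = |$2,269 − $3,326| = $1,057

$1,057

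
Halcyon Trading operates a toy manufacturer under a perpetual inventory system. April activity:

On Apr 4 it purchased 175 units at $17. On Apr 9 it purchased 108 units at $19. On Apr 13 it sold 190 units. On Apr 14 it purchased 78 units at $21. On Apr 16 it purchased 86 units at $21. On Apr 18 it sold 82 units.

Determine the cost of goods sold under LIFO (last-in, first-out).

COGS = $5,168

Apr 13, 190 sold [LIFO — newest first]: 108 @ $19 + 82 @ $17 = $3,446
Apr 18, 82 sold [LIFO — newest first]: 82 @ $21 = $1,722
Total COGS = $3,446 + $1,722 = $5,168
Ending inventory: 93 @ $17 + 78 @ $21 + 4 @ $21 = $3,303
Check: goods available $8,471 = COGS $5,168 + ending $3,303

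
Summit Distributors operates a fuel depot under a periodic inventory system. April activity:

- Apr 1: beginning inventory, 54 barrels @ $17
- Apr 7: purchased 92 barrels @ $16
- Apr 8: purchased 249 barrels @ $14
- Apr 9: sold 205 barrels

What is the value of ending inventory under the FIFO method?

Apr 9, 205 sold [FIFO — oldest first]: 54 @ $17 + 92 @ $16 + 59 @ $14 = $3,216
Ending inventory: 190 @ $14 = $2,660

Ending inventory = $2,660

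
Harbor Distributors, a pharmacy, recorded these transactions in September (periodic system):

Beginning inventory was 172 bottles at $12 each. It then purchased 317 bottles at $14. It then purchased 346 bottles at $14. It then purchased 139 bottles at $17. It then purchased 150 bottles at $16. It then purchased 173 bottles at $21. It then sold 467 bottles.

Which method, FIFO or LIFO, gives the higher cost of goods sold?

FIFO COGS: 172 @ $12 + 295 @ $14 = $6,194
LIFO COGS: 173 @ $21 + 150 @ $16 + 139 @ $17 + 5 @ $14 = $8,466

LIFO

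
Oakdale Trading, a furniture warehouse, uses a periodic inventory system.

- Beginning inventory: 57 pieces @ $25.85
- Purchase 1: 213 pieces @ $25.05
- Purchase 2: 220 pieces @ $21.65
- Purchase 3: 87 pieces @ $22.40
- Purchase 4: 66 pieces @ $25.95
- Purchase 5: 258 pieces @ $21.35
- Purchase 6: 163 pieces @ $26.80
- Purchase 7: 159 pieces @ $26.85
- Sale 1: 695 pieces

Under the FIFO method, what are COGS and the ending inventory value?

Sale 1 (695) [FIFO — oldest first]: 57 @ $25.85 + 213 @ $25.05 + 220 @ $21.65 + 87 @ $22.40 + 66 @ $25.95 + 52 @ $21.35 = $16,343.80
Ending inventory: 206 @ $21.35 + 163 @ $26.80 + 159 @ $26.85 = $13,035.65

COGS = $16,343.80; ending inventory = $13,035.65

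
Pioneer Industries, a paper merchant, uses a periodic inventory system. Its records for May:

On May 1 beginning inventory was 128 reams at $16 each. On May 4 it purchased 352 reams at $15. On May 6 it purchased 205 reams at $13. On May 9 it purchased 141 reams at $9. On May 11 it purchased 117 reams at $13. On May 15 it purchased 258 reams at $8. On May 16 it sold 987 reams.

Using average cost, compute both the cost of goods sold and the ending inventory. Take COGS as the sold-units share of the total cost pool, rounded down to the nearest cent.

COGS = $12,201.48; ending inventory = $2,645.52

May 16, sell 987: 987/1201 × $14,847.00 → $12,201.48
Ending inventory (cost pool remaining) = $2,645.52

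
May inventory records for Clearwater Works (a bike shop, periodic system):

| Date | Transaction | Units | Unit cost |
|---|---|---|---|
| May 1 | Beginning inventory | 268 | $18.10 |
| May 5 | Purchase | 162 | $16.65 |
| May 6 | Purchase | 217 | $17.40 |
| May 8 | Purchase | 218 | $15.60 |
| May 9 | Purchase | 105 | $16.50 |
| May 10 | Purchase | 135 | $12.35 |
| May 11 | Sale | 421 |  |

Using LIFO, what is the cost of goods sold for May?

COGS = $6,223.35

May 11, 421 sold [LIFO — newest first]: 135 @ $12.35 + 105 @ $16.50 + 181 @ $15.60 = $6,223.35
Ending inventory: 268 @ $18.10 + 162 @ $16.65 + 217 @ $17.40 + 37 @ $15.60 = $11,901.10
Check: goods available $18,124.45 = COGS $6,223.35 + ending $11,901.10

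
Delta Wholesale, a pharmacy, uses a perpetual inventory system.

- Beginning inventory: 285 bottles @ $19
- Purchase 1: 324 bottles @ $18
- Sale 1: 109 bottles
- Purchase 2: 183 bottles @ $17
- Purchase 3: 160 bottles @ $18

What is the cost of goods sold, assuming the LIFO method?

Sale 1 (109) [LIFO — newest first]: 109 @ $18 = $1,962
Ending inventory: 285 @ $19 + 215 @ $18 + 183 @ $17 + 160 @ $18 = $15,276
Check: goods available $17,238 = COGS $1,962 + ending $15,276

COGS = $1,962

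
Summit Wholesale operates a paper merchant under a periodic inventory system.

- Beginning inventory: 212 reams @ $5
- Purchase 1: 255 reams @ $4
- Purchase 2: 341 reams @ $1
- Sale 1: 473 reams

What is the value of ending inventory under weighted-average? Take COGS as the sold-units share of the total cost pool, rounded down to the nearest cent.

Sale 1, sell 473: 473/808 × $2,421.00 → $1,417.24
Ending inventory (cost pool remaining) = $1,003.76

Ending inventory = $1,003.76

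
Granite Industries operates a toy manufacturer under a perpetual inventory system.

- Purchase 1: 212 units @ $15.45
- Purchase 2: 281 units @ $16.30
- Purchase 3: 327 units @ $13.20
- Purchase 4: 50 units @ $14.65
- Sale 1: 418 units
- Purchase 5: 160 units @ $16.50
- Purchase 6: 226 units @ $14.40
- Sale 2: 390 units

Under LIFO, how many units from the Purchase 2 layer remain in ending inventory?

Sale 1 (418) [LIFO — newest first]: 50 @ $14.65 + 327 @ $13.20 + 41 @ $16.30 = $5,717.20
Sale 2 (390) [LIFO — newest first]: 226 @ $14.40 + 160 @ $16.50 + 4 @ $16.30 = $5,959.60
Total COGS = $5,717.20 + $5,959.60 = $11,676.80
Ending inventory: 212 @ $15.45 + 236 @ $16.30 = $7,122.20

236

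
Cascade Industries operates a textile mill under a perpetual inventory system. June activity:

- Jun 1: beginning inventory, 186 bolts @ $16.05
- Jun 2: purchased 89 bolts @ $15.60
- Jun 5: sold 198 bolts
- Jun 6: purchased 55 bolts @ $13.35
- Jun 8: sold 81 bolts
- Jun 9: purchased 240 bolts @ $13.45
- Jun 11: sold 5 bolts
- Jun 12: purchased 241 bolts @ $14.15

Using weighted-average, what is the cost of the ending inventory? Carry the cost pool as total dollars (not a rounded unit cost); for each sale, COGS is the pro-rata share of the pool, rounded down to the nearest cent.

After Jun 1: 186 on hand, pool $2,985.30 (≈ $16.0500 each)
After Jun 2: 275 on hand, pool $4,373.70 (≈ $15.9044 each)
Jun 5, sell 198: 198/275 × $4,373.70 → $3,149.06
After Jun 6: 132 on hand, pool $1,958.89 (≈ $14.8401 each)
Jun 8, sell 81: 81/132 × $1,958.89 → $1,202.04
After Jun 9: 291 on hand, pool $3,984.85 (≈ $13.6936 each)
Jun 11, sell 5: 5/291 × $3,984.85 → $68.46
After Jun 12: 527 on hand, pool $7,326.54 (≈ $13.9024 each)
Total COGS = $3,149.06 + $1,202.04 + $68.46 = $4,419.56
Ending inventory (cost pool remaining) = $7,326.54

Ending inventory = $7,326.54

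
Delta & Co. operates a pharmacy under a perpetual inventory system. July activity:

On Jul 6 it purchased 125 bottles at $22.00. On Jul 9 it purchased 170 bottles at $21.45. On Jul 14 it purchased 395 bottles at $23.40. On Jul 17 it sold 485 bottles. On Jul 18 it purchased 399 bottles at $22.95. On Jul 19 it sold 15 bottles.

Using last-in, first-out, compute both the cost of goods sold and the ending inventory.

COGS = $11,517.75; ending inventory = $13,278.80

Jul 17, 485 sold [LIFO — newest first]: 395 @ $23.40 + 90 @ $21.45 = $11,173.50
Jul 19, 15 sold [LIFO — newest first]: 15 @ $22.95 = $344.25
Total COGS = $11,173.50 + $344.25 = $11,517.75
Ending inventory: 125 @ $22.00 + 80 @ $21.45 + 384 @ $22.95 = $13,278.80
Check: goods available $24,796.55 = COGS $11,517.75 + ending $13,278.80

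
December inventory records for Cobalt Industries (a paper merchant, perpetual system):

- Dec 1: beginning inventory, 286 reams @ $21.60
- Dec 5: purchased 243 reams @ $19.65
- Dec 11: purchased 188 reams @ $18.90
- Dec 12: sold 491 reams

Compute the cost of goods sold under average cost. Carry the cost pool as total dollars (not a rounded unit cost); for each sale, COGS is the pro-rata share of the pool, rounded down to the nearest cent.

COGS = $9,933.50

After Dec 1: 286 on hand, pool $6,177.60 (≈ $21.6000 each)
After Dec 5: 529 on hand, pool $10,952.55 (≈ $20.7043 each)
After Dec 11: 717 on hand, pool $14,505.75 (≈ $20.2312 each)
Dec 12, sell 491: 491/717 × $14,505.75 → $9,933.50
Ending inventory (cost pool remaining) = $4,572.25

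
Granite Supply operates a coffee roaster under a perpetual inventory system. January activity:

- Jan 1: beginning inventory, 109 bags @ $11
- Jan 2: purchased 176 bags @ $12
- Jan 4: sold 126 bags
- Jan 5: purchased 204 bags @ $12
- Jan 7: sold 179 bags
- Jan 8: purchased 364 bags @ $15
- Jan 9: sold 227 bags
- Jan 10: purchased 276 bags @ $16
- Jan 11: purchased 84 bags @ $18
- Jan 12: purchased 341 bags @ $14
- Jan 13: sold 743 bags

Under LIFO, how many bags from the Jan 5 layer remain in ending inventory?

25

Jan 4, 126 sold [LIFO — newest first]: 126 @ $12 = $1,512
Jan 7, 179 sold [LIFO — newest first]: 179 @ $12 = $2,148
Jan 9, 227 sold [LIFO — newest first]: 227 @ $15 = $3,405
Jan 13, 743 sold [LIFO — newest first]: 341 @ $14 + 84 @ $18 + 276 @ $16 + 42 @ $15 = $11,332
Total COGS = $1,512 + $2,148 + $3,405 + $11,332 = $18,397
Ending inventory: 109 @ $11 + 50 @ $12 + 25 @ $12 + 95 @ $15 = $3,524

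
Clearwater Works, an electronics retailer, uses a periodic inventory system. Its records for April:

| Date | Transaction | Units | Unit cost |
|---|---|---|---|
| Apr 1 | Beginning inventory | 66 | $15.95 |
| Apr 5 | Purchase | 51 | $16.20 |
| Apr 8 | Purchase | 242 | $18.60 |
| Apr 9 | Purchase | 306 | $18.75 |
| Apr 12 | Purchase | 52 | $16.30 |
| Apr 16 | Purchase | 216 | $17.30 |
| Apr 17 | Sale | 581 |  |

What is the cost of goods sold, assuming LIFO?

COGS = $10,452.10

Apr 17, 581 sold [LIFO — newest first]: 216 @ $17.30 + 52 @ $16.30 + 306 @ $18.75 + 7 @ $18.60 = $10,452.10
Ending inventory: 66 @ $15.95 + 51 @ $16.20 + 235 @ $18.60 = $6,249.90
Check: goods available $16,702.00 = COGS $10,452.10 + ending $6,249.90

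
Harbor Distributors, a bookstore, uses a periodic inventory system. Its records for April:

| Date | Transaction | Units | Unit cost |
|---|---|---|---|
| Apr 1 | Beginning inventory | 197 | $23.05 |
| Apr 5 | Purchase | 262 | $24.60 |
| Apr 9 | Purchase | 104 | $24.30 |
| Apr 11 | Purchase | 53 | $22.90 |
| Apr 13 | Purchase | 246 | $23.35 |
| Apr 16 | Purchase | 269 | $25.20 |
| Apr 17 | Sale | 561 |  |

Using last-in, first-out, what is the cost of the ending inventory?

Ending inventory = $13,673.55

Apr 17, 561 sold [LIFO — newest first]: 269 @ $25.20 + 246 @ $23.35 + 46 @ $22.90 = $13,576.30
Ending inventory: 197 @ $23.05 + 262 @ $24.60 + 104 @ $24.30 + 7 @ $22.90 = $13,673.55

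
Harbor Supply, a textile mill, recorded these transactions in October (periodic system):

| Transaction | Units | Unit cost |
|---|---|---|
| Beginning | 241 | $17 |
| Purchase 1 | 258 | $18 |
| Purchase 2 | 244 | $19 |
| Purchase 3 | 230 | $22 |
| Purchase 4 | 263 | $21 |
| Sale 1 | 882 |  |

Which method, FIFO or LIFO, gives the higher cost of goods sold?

FIFO COGS: 241 @ $17 + 258 @ $18 + 244 @ $19 + 139 @ $22 = $16,435
LIFO COGS: 263 @ $21 + 230 @ $22 + 244 @ $19 + 145 @ $18 = $17,829

LIFO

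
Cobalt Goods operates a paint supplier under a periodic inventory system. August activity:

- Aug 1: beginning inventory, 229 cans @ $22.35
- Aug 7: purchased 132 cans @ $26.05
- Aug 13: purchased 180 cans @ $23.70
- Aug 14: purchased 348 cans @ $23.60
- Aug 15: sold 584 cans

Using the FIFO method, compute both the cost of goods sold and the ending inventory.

COGS = $13,837.55; ending inventory = $7,198.00

Aug 15, 584 sold [FIFO — oldest first]: 229 @ $22.35 + 132 @ $26.05 + 180 @ $23.70 + 43 @ $23.60 = $13,837.55
Ending inventory: 305 @ $23.60 = $7,198.00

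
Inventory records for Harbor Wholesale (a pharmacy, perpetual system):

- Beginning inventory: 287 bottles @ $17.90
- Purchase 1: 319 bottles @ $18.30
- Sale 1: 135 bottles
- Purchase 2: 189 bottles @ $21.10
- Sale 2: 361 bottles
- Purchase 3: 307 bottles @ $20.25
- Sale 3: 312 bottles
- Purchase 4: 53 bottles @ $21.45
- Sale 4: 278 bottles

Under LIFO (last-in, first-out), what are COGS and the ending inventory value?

Sale 1 (135) [LIFO — newest first]: 135 @ $18.30 = $2,470.50
Sale 2 (361) [LIFO — newest first]: 189 @ $21.10 + 172 @ $18.30 = $7,135.50
Sale 3 (312) [LIFO — newest first]: 307 @ $20.25 + 5 @ $18.30 = $6,308.25
Sale 4 (278) [LIFO — newest first]: 53 @ $21.45 + 7 @ $18.30 + 218 @ $17.90 = $5,167.15
Total COGS = $2,470.50 + $7,135.50 + $6,308.25 + $5,167.15 = $21,081.40
Ending inventory: 69 @ $17.90 = $1,235.10

COGS = $21,081.40; ending inventory = $1,235.10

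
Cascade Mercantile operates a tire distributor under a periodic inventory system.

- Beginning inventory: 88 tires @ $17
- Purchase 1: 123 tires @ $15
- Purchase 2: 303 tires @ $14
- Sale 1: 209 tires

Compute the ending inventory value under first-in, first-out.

Ending inventory = $4,272

Sale 1 (209) [FIFO — oldest first]: 88 @ $17 + 121 @ $15 = $3,311
Ending inventory: 2 @ $15 + 303 @ $14 = $4,272
Check: goods available $7,583 = COGS $3,311 + ending $4,272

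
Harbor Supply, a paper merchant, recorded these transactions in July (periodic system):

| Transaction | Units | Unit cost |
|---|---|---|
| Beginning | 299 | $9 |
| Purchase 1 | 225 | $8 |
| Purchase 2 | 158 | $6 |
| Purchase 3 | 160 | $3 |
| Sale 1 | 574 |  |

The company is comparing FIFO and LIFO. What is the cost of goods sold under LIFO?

FIFO COGS: 299 @ $9 + 225 @ $8 + 50 @ $6 = $4,791
LIFO COGS: 160 @ $3 + 158 @ $6 + 225 @ $8 + 31 @ $9 = $3,507

COGS = $3,507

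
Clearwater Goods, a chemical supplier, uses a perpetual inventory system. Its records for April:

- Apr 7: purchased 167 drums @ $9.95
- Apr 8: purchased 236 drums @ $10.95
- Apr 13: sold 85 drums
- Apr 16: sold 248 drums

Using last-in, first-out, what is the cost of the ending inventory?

Ending inventory = $696.50

Apr 13, 85 sold [LIFO — newest first]: 85 @ $10.95 = $930.75
Apr 16, 248 sold [LIFO — newest first]: 151 @ $10.95 + 97 @ $9.95 = $2,618.60
Total COGS = $930.75 + $2,618.60 = $3,549.35
Ending inventory: 70 @ $9.95 = $696.50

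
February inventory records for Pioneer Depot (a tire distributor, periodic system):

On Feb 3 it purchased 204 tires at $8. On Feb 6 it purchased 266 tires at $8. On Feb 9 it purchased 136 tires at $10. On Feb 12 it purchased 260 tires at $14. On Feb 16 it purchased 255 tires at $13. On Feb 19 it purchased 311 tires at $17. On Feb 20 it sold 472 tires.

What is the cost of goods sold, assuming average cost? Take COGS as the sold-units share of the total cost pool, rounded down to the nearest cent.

COGS = $5,722.67

Feb 20, sell 472: 472/1432 × $17,362.00 → $5,722.67
Ending inventory (cost pool remaining) = $11,639.33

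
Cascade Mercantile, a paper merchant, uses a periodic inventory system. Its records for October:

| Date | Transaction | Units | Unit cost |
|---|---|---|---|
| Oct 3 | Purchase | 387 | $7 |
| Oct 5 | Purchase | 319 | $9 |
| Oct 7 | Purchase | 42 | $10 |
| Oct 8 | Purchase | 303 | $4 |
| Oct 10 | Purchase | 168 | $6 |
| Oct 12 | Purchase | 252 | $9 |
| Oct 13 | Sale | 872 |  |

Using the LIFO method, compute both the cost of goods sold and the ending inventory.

COGS = $5,871; ending inventory = $4,617

Oct 13, 872 sold [LIFO — newest first]: 252 @ $9 + 168 @ $6 + 303 @ $4 + 42 @ $10 + 107 @ $9 = $5,871
Ending inventory: 387 @ $7 + 212 @ $9 = $4,617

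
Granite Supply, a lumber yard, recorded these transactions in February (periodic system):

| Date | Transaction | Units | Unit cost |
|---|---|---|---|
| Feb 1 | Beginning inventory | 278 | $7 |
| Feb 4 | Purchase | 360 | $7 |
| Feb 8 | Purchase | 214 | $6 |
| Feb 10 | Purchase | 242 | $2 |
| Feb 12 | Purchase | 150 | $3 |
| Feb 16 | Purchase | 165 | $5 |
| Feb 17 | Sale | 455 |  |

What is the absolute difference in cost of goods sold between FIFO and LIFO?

FIFO COGS: 278 @ $7 + 177 @ $7 = $3,185
LIFO COGS: 165 @ $5 + 150 @ $3 + 140 @ $2 = $1,555
Difference = |$3,185 − $1,555| = $1,630

$1,630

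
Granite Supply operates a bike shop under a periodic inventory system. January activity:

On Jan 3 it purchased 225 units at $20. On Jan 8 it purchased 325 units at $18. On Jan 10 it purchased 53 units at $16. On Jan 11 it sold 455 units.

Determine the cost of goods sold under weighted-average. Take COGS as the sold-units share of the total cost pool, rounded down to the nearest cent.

COGS = $8,449.56

Jan 11, sell 455: 455/603 × $11,198.00 → $8,449.56
Ending inventory (cost pool remaining) = $2,748.44
Check: goods available $11,198.00 = COGS $8,449.56 + ending $2,748.44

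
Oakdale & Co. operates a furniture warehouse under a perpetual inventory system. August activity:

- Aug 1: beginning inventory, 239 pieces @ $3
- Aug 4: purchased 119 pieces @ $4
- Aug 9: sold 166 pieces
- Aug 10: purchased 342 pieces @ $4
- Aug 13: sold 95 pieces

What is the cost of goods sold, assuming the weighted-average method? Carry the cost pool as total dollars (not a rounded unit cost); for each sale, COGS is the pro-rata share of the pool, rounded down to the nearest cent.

COGS = $910.36

After Aug 1: 239 on hand, pool $717.00 (≈ $3.0000 each)
After Aug 4: 358 on hand, pool $1,193.00 (≈ $3.3324 each)
Aug 9, sell 166: 166/358 × $1,193.00 → $553.17
After Aug 10: 534 on hand, pool $2,007.83 (≈ $3.7600 each)
Aug 13, sell 95: 95/534 × $2,007.83 → $357.19
Total COGS = $553.17 + $357.19 = $910.36
Ending inventory (cost pool remaining) = $1,650.64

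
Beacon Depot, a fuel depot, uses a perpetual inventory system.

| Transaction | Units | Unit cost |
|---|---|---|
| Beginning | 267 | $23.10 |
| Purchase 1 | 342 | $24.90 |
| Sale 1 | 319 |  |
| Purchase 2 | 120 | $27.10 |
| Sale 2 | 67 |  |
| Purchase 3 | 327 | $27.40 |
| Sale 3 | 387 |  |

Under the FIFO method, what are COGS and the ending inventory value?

Sale 1 (319) [FIFO — oldest first]: 267 @ $23.10 + 52 @ $24.90 = $7,462.50
Sale 2 (67) [FIFO — oldest first]: 67 @ $24.90 = $1,668.30
Sale 3 (387) [FIFO — oldest first]: 223 @ $24.90 + 120 @ $27.10 + 44 @ $27.40 = $10,010.30
Total COGS = $7,462.50 + $1,668.30 + $10,010.30 = $19,141.10
Ending inventory: 283 @ $27.40 = $7,754.20

COGS = $19,141.10; ending inventory = $7,754.20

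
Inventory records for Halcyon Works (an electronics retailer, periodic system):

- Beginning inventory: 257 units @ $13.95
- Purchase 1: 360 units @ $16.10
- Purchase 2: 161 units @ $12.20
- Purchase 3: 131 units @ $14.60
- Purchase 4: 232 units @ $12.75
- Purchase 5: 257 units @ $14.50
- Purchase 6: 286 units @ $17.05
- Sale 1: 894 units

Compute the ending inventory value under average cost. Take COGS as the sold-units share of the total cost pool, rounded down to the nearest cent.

Sale 1, sell 894: 894/1684 × $24,818.75 → $13,175.74
Ending inventory (cost pool remaining) = $11,643.01

Ending inventory = $11,643.01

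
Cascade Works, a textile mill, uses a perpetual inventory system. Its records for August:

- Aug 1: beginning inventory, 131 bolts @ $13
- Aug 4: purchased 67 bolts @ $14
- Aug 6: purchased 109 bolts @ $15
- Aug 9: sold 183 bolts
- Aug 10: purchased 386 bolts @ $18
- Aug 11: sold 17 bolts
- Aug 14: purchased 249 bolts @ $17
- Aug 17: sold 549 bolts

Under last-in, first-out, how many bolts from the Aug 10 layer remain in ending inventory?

69

Aug 9, 183 sold [LIFO — newest first]: 109 @ $15 + 67 @ $14 + 7 @ $13 = $2,664
Aug 11, 17 sold [LIFO — newest first]: 17 @ $18 = $306
Aug 17, 549 sold [LIFO — newest first]: 249 @ $17 + 300 @ $18 = $9,633
Total COGS = $2,664 + $306 + $9,633 = $12,603
Ending inventory: 124 @ $13 + 69 @ $18 = $2,854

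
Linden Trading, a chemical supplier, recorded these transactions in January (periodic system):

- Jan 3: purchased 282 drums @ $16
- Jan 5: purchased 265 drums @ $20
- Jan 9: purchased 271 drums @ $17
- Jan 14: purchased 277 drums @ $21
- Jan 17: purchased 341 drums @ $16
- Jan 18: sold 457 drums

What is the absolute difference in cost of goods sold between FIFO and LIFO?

$120

FIFO COGS: 282 @ $16 + 175 @ $20 = $8,012
LIFO COGS: 341 @ $16 + 116 @ $21 = $7,892
Difference = |$8,012 − $7,892| = $120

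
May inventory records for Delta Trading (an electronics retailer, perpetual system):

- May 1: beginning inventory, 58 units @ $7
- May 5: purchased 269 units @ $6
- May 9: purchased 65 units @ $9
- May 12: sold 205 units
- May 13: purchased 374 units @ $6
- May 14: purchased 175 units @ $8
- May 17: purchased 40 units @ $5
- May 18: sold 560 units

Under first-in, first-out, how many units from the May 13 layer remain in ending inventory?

1

May 12, 205 sold [FIFO — oldest first]: 58 @ $7 + 147 @ $6 = $1,288
May 18, 560 sold [FIFO — oldest first]: 122 @ $6 + 65 @ $9 + 373 @ $6 = $3,555
Total COGS = $1,288 + $3,555 = $4,843
Ending inventory: 1 @ $6 + 175 @ $8 + 40 @ $5 = $1,606
Check: goods available $6,449 = COGS $4,843 + ending $1,606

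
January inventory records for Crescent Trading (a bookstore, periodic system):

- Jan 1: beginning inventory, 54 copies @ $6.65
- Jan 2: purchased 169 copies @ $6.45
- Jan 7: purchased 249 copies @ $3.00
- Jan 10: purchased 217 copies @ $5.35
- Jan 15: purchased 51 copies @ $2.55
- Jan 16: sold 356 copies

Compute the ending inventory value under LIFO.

Ending inventory = $1,932.15

Jan 16, 356 sold [LIFO — newest first]: 51 @ $2.55 + 217 @ $5.35 + 88 @ $3.00 = $1,555.00
Ending inventory: 54 @ $6.65 + 169 @ $6.45 + 161 @ $3.00 = $1,932.15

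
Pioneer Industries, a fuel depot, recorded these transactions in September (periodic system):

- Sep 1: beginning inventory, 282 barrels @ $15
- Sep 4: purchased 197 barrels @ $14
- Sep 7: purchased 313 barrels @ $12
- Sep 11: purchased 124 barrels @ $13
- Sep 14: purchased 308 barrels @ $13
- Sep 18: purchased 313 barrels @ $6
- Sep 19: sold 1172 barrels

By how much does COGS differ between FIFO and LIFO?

$2,838

FIFO COGS: 282 @ $15 + 197 @ $14 + 313 @ $12 + 124 @ $13 + 256 @ $13 = $15,684
LIFO COGS: 313 @ $6 + 308 @ $13 + 124 @ $13 + 313 @ $12 + 114 @ $14 = $12,846
Difference = |$15,684 − $12,846| = $2,838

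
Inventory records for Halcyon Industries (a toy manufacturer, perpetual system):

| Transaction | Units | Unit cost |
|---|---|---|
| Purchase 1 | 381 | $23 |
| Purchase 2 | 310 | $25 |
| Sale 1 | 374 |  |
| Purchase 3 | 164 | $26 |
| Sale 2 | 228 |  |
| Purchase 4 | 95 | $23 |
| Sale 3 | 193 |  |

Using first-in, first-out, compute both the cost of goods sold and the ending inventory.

COGS = $19,217; ending inventory = $3,745

Sale 1 (374) [FIFO — oldest first]: 374 @ $23 = $8,602
Sale 2 (228) [FIFO — oldest first]: 7 @ $23 + 221 @ $25 = $5,686
Sale 3 (193) [FIFO — oldest first]: 89 @ $25 + 104 @ $26 = $4,929
Total COGS = $8,602 + $5,686 + $4,929 = $19,217
Ending inventory: 60 @ $26 + 95 @ $23 = $3,745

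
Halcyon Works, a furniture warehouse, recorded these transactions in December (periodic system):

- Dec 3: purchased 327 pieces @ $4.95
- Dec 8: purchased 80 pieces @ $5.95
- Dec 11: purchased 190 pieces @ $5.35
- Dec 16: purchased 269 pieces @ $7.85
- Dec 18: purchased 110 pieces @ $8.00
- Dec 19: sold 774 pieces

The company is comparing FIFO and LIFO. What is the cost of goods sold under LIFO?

COGS = $5,102.90

FIFO COGS: 327 @ $4.95 + 80 @ $5.95 + 190 @ $5.35 + 177 @ $7.85 = $4,500.60
LIFO COGS: 110 @ $8.00 + 269 @ $7.85 + 190 @ $5.35 + 80 @ $5.95 + 125 @ $4.95 = $5,102.90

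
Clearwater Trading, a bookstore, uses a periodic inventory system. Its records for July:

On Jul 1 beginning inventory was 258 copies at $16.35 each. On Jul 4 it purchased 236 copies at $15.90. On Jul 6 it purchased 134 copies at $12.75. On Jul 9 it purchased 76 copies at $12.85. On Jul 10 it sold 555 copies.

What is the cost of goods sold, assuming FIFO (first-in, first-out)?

Jul 10, 555 sold [FIFO — oldest first]: 258 @ $16.35 + 236 @ $15.90 + 61 @ $12.75 = $8,748.45
Ending inventory: 73 @ $12.75 + 76 @ $12.85 = $1,907.35

COGS = $8,748.45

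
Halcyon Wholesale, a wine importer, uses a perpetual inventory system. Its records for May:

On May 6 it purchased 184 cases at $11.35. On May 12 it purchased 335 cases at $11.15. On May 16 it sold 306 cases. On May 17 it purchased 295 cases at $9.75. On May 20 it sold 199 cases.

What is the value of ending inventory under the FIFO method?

May 16, 306 sold [FIFO — oldest first]: 184 @ $11.35 + 122 @ $11.15 = $3,448.70
May 20, 199 sold [FIFO — oldest first]: 199 @ $11.15 = $2,218.85
Total COGS = $3,448.70 + $2,218.85 = $5,667.55
Ending inventory: 14 @ $11.15 + 295 @ $9.75 = $3,032.35
Check: goods available $8,699.90 = COGS $5,667.55 + ending $3,032.35

Ending inventory = $3,032.35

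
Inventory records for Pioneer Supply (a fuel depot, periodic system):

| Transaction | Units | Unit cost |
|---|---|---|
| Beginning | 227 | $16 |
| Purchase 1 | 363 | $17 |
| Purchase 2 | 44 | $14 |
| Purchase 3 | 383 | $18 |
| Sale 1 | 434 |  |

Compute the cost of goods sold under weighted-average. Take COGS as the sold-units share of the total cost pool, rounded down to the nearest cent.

Sale 1, sell 434: 434/1017 × $17,313.00 → $7,388.24
Ending inventory (cost pool remaining) = $9,924.76

COGS = $7,388.24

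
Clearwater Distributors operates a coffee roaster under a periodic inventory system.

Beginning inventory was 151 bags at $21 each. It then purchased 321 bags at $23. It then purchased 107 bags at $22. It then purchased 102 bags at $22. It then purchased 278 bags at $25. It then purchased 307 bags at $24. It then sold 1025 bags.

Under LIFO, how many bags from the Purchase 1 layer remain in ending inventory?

Sale 1 (1025) [LIFO — newest first]: 307 @ $24 + 278 @ $25 + 102 @ $22 + 107 @ $22 + 231 @ $23 = $24,229
Ending inventory: 151 @ $21 + 90 @ $23 = $5,241

90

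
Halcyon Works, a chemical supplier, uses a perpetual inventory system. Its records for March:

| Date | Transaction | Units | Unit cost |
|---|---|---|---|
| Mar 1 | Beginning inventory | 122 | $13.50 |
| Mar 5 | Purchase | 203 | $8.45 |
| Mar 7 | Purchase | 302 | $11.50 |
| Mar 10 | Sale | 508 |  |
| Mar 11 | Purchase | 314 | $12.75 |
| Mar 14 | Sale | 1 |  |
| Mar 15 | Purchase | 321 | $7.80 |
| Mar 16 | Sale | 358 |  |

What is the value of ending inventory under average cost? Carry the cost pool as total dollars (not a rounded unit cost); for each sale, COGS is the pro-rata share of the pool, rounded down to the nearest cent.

After Mar 1: 122 on hand, pool $1,647.00 (≈ $13.5000 each)
After Mar 5: 325 on hand, pool $3,362.35 (≈ $10.3457 each)
After Mar 7: 627 on hand, pool $6,835.35 (≈ $10.9017 each)
Mar 10, sell 508: 508/627 × $6,835.35 → $5,538.05
After Mar 11: 433 on hand, pool $5,300.80 (≈ $12.2420 each)
Mar 14, sell 1: 1/433 × $5,300.80 → $12.24
After Mar 15: 753 on hand, pool $7,792.36 (≈ $10.3484 each)
Mar 16, sell 358: 358/753 × $7,792.36 → $3,704.73
Total COGS = $5,538.05 + $12.24 + $3,704.73 = $9,255.02
Ending inventory (cost pool remaining) = $4,087.63

Ending inventory = $4,087.63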